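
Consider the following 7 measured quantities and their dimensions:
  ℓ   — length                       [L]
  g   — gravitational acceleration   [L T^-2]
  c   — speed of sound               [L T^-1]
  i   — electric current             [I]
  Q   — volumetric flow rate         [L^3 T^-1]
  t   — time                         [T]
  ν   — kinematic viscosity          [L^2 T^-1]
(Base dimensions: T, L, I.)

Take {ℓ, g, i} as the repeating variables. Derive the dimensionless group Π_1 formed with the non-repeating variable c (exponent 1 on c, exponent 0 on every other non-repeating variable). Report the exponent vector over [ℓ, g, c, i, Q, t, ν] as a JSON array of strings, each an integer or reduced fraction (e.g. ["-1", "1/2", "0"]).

Exponent matrix [T,L,I] × [ℓ,g,c,i,Q,t,ν]:
  T: [ 0 -2 -1  0 -1  1 -1]
  L: [ 1  1  1  0  3  0  2]
  I: [ 0  0  0  1  0  0  0]
Row reduction gives pivot columns ℓ,g,i; rank = 3
Repeat: ℓ,g,i; free: c,Q,t,ν
RREF:
  r0: [   1    0  1/2    0  5/2  1/2  3/2]
  r1: [   0    1  1/2    0  1/2 -1/2  1/2]
  r2: [   0    0    0    1    0    0    0]
Fix exponent of c at 1, Q at 0, t at 0, ν at 0; solve each RREF row for its pivot's exponent:
  r0: exp(ℓ) + (1/2)·1 = 0 ⇒ exp(ℓ) = -1/2
  r1: exp(g) + (1/2)·1 = 0 ⇒ exp(g) = -1/2
  r2: exp(i) + (0)·1 = 0 ⇒ exp(i) = 0
Π_1 = ℓ^(-1/2) · g^(-1/2) · c

["-1/2", "-1/2", "1", "0", "0", "0", "0"]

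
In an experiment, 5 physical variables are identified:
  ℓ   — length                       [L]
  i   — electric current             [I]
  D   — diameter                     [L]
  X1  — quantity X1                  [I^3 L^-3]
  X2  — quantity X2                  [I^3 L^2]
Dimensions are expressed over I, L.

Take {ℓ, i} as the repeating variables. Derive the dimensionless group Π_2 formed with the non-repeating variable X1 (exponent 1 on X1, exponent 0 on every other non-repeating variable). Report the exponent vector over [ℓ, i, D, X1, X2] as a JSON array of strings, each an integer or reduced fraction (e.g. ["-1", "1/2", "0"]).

["3", "-3", "0", "1", "0"]

Exponent matrix [I,L] × [ℓ,i,D,X1,X2]:
  I: [ 0  1  0  3  3]
  L: [ 1  0  1 -3  2]
Echelon form has 2 nonzero rows (pivots: ℓ,i)
Pivot set = {ℓ,i}, free = {D,X1,X2}
RREF:
  r0: [   1    0    1   -3    2]
  r1: [   0    1    0    3    3]
Fix exponent of X1 at 1, D at 0, X2 at 0; solve each RREF row for its pivot's exponent:
  r0: exp(ℓ) + (-3)·1 = 0 ⇒ exp(ℓ) = 3
  r1: exp(i) + (3)·1 = 0 ⇒ exp(i) = -3
Π_2 = ℓ^3 · i^-3 · X1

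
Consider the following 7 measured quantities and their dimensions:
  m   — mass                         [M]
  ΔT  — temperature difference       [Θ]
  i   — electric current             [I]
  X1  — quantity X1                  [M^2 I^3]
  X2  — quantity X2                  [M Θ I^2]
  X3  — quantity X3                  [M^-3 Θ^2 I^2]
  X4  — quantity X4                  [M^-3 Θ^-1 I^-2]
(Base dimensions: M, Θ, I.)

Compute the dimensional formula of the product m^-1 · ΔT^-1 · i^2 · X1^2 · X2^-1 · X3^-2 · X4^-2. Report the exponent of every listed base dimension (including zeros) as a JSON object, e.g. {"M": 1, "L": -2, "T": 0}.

Dimensional matrix (M×Θ×I by m×ΔT×i×X1×X2×X3×X4):
  M: [ 1  0  0  2  1 -3 -3]
  Θ: [ 0  1  0  0  1  2 -1]
  I: [ 0  0  1  3  2  2 -2]
  [M]: (-1)·1+(-1)·0+(2)·0+(2)·2+(-1)·1+(-2)·-3+(-2)·-3 = 14
  [Θ]: (-1)·0+(-1)·1+(2)·0+(2)·0+(-1)·1+(-2)·2+(-2)·-1 = -4
  [I]: (-1)·0+(-1)·0+(2)·1+(2)·3+(-1)·2+(-2)·2+(-2)·-2 = 6
⇒ M^14 Θ^-4 I^6

{"M": 14, "Θ": -4, "I": 6}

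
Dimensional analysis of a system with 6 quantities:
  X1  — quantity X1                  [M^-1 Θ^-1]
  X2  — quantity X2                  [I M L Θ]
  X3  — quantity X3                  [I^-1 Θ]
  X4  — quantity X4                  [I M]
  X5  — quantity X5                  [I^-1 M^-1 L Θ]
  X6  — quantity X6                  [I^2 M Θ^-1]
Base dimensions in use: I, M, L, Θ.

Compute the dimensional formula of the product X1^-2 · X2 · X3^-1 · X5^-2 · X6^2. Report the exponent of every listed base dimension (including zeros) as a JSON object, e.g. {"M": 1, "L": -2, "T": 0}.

Dimensional matrix (I×M×L×Θ by X1×X2×X3×X4×X5×X6):
  I: [ 0  1 -1  1 -1  2]
  M: [-1  1  0  1 -1  1]
  L: [ 0  1  0  0  1  0]
  Θ: [-1  1  1  0  1 -1]
  [I]: (-2)·0+(1)·1+(-1)·-1+(-2)·-1+(2)·2 = 8
  [M]: (-2)·-1+(1)·1+(-1)·0+(-2)·-1+(2)·1 = 7
  [L]: (-2)·0+(1)·1+(-1)·0+(-2)·1+(2)·0 = -1
  [Θ]: (-2)·-1+(1)·1+(-1)·1+(-2)·1+(2)·-1 = -2
⇒ I^8 M^7 L^-1 Θ^-2

{"I": 8, "M": 7, "L": -1, "Θ": -2}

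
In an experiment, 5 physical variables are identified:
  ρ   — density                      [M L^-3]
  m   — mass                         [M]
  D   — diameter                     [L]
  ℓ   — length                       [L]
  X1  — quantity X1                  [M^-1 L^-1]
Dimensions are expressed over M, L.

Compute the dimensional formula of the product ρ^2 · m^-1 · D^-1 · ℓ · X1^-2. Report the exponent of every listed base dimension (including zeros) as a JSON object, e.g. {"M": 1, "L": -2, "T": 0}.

{"M": 3, "L": -4}

Write exponents as rows M,L / cols ρ,m,D,ℓ,X1:
  M: [ 1  1  0  0 -1]
  L: [-3  0  1  1 -1]
  [M]: (2)·1+(-1)·1+(-1)·0+(1)·0+(-2)·-1 = 3
  [L]: (2)·-3+(-1)·0+(-1)·1+(1)·1+(-2)·-1 = -4
⇒ M^3 L^-4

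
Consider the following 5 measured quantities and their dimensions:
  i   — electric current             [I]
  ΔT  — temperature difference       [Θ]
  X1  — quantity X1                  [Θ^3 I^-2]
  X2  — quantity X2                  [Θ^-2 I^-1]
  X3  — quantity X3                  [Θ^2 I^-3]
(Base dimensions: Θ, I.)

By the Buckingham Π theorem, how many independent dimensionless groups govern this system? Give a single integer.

3

Dimensional matrix (Θ×I by i×ΔT×X1×X2×X3):
  Θ: [ 0  1  3 -2  2]
  I: [ 1  0 -2 -1 -3]
RREF → pivots at {i,ΔT} ⇒ r = 2
n=5, r=2 ⇒ 3 dimensionless groups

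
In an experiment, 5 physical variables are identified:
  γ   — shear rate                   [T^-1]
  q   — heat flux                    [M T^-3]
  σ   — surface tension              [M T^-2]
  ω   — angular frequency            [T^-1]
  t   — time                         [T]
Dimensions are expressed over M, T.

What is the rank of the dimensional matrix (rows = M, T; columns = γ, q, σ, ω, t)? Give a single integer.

2

Write exponents as rows M,T / cols γ,q,σ,ω,t:
  M: [ 0  1  1  0  0]
  T: [-1 -3 -2 -1  1]
RREF → pivots at {γ,q} ⇒ r = 2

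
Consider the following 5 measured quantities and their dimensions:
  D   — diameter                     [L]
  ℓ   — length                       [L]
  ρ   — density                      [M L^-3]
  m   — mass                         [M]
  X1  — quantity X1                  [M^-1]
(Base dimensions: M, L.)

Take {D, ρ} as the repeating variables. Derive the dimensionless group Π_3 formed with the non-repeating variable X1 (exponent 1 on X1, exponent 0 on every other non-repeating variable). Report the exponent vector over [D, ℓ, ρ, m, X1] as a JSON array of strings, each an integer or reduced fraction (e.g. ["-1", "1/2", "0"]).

Write exponents as rows M,L / cols D,ℓ,ρ,m,X1:
  M: [ 0  0  1  1 -1]
  L: [ 1  1 -3  0  0]
Row reduction gives pivot columns D,ρ; rank = 2
Repeat: D,ρ; free: ℓ,m,X1
RREF:
  r0: [   1    1    0    3   -3]
  r1: [   0    0    1    1   -1]
Fix exponent of X1 at 1, ℓ at 0, m at 0; solve each RREF row for its pivot's exponent:
  r0: exp(D) + (-3)·1 = 0 ⇒ exp(D) = 3
  r1: exp(ρ) + (-1)·1 = 0 ⇒ exp(ρ) = 1
Π_3 = D^3 · ρ · X1

["3", "0", "1", "0", "1"]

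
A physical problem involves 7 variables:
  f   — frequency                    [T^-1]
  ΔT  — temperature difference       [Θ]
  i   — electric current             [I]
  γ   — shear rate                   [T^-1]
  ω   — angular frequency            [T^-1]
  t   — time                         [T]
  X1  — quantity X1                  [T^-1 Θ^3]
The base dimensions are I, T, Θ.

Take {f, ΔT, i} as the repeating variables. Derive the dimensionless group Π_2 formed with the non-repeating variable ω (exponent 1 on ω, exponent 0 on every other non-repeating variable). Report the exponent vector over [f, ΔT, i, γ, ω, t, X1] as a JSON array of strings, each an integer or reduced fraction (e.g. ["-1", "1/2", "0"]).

["-1", "0", "0", "0", "1", "0", "0"]

Dimensional matrix (I×T×Θ by f×ΔT×i×γ×ω×t×X1):
  I: [ 0  0  1  0  0  0  0]
  T: [-1  0  0 -1 -1  1 -1]
  Θ: [ 0  1  0  0  0  0  3]
Echelon form has 3 nonzero rows (pivots: f,ΔT,i)
Pivot set = {f,ΔT,i}, free = {γ,ω,t,X1}
RREF:
  r0: [   1    0    0    1    1   -1    1]
  r1: [   0    1    0    0    0    0    3]
  r2: [   0    0    1    0    0    0    0]
Fix exponent of ω at 1, γ at 0, t at 0, X1 at 0; solve each RREF row for its pivot's exponent:
  r0: exp(f) + (1)·1 = 0 ⇒ exp(f) = -1
  r1: exp(ΔT) + (0)·1 = 0 ⇒ exp(ΔT) = 0
  r2: exp(i) + (0)·1 = 0 ⇒ exp(i) = 0
Π_2 = f^-1 · ω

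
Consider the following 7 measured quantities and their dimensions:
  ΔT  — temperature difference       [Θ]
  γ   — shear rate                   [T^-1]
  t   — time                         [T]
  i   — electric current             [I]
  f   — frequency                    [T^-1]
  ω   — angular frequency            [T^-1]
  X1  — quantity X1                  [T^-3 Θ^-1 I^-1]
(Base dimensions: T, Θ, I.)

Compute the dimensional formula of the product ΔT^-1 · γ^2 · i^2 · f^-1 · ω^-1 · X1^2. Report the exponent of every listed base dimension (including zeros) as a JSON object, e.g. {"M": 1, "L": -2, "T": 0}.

{"T": -6, "Θ": -3, "I": 0}

Exponent matrix [T,Θ,I] × [ΔT,γ,t,i,f,ω,X1]:
  T: [ 0 -1  1  0 -1 -1 -3]
  Θ: [ 1  0  0  0  0  0 -1]
  I: [ 0  0  0  1  0  0 -1]
  [T]: (-1)·0+(2)·-1+(2)·0+(-1)·-1+(-1)·-1+(2)·-3 = -6
  [Θ]: (-1)·1+(2)·0+(2)·0+(-1)·0+(-1)·0+(2)·-1 = -3
  [I]: (-1)·0+(2)·0+(2)·1+(-1)·0+(-1)·0+(2)·-1 = 0
⇒ T^-6 Θ^-3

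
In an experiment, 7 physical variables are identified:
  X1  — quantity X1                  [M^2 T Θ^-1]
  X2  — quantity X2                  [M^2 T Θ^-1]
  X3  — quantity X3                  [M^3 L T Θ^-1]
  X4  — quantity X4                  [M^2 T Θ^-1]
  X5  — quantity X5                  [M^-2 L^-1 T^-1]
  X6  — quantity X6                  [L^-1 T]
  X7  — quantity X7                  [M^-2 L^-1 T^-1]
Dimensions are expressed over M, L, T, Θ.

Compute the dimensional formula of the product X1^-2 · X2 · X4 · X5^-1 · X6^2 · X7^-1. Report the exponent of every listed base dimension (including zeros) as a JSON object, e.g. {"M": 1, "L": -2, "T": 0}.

{"M": 4, "L": 0, "T": 4, "Θ": 0}

Exponent matrix [M,L,T,Θ] × [X1,X2,X3,X4,X5,X6,X7]:
  M: [ 2  2  3  2 -2  0 -2]
  L: [ 0  0  1  0 -1 -1 -1]
  T: [ 1  1  1  1 -1  1 -1]
  Θ: [-1 -1 -1 -1  0  0  0]
  [M]: (-2)·2+(1)·2+(1)·2+(-1)·-2+(2)·0+(-1)·-2 = 4
  [L]: (-2)·0+(1)·0+(1)·0+(-1)·-1+(2)·-1+(-1)·-1 = 0
  [T]: (-2)·1+(1)·1+(1)·1+(-1)·-1+(2)·1+(-1)·-1 = 4
  [Θ]: (-2)·-1+(1)·-1+(1)·-1+(-1)·0+(2)·0+(-1)·0 = 0
⇒ M^4 T^4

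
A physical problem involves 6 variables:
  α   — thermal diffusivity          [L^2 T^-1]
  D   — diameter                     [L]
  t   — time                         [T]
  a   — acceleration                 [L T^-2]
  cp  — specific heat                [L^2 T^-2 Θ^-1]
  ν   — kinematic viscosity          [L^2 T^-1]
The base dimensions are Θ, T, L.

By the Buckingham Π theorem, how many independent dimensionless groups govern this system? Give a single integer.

Exponent matrix [Θ,T,L] × [α,D,t,a,cp,ν]:
  Θ: [ 0  0  0  0 -1  0]
  T: [-1  0  1 -2 -2 -1]
  L: [ 2  1  0  1  2  2]
RREF → pivots at {α,D,cp} ⇒ r = 3
n=6, r=3 ⇒ 3 dimensionless groups

3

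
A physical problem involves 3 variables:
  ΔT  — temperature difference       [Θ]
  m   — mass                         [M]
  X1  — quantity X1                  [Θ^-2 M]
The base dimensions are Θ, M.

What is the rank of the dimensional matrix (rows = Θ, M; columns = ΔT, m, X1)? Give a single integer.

2

Dimensional matrix (Θ×M by ΔT×m×X1):
  Θ: [ 1  0 -2]
  M: [ 0  1  1]
Row reduction gives pivot columns ΔT,m; rank = 2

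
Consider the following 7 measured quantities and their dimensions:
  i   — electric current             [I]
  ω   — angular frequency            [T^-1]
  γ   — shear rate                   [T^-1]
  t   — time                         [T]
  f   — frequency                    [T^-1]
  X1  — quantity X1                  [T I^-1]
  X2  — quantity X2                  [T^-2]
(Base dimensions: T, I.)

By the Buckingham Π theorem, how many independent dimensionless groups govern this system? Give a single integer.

5

Dimensional matrix (T×I by i×ω×γ×t×f×X1×X2):
  T: [ 0 -1 -1  1 -1  1 -2]
  I: [ 1  0  0  0  0 -1  0]
Row reduction gives pivot columns i,ω; rank = 2
7 vars − rank 2 = 5 Π groups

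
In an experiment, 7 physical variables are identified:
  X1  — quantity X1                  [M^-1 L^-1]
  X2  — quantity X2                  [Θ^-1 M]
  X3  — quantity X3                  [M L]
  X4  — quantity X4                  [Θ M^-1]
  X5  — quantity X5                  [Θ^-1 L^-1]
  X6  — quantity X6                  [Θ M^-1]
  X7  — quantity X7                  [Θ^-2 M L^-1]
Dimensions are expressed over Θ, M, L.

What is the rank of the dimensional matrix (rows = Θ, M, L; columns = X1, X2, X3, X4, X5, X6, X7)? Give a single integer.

Dimensional matrix (Θ×M×L by X1×X2×X3×X4×X5×X6×X7):
  Θ: [ 0 -1  0  1 -1  1 -2]
  M: [-1  1  1 -1  0 -1  1]
  L: [-1  0  1  0 -1  0 -1]
RREF → pivots at {X1,X2} ⇒ r = 2

2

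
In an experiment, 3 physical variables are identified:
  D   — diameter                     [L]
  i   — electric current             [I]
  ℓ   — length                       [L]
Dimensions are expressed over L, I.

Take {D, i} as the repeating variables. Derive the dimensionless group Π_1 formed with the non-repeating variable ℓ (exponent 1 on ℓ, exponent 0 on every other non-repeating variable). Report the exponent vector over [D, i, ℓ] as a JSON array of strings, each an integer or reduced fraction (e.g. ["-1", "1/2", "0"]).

["-1", "0", "1"]

Write exponents as rows L,I / cols D,i,ℓ:
  L: [ 1  0  1]
  I: [ 0  1  0]
Echelon form has 2 nonzero rows (pivots: D,i)
Pivot set = {D,i}, free = {ℓ}
RREF:
  r0: [   1    0    1]
  r1: [   0    1    0]
Fix exponent of ℓ at 1; solve each RREF row for its pivot's exponent:
  r0: exp(D) + (1)·1 = 0 ⇒ exp(D) = -1
  r1: exp(i) + (0)·1 = 0 ⇒ exp(i) = 0
Π_1 = D^-1 · ℓ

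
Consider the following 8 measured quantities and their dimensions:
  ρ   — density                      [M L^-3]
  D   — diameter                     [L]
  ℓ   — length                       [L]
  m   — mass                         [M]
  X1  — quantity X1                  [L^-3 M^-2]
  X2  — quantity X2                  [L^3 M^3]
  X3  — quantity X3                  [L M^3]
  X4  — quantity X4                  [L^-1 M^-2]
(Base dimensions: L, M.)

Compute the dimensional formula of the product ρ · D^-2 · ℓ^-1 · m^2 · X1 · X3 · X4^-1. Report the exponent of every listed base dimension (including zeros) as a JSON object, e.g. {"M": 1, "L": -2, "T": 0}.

{"L": -7, "M": 6}

Write exponents as rows L,M / cols ρ,D,ℓ,m,X1,X2,X3,X4:
  L: [-3  1  1  0 -3  3  1 -1]
  M: [ 1  0  0  1 -2  3  3 -2]
  [L]: (1)·-3+(-2)·1+(-1)·1+(2)·0+(1)·-3+(1)·1+(-1)·-1 = -7
  [M]: (1)·1+(-2)·0+(-1)·0+(2)·1+(1)·-2+(1)·3+(-1)·-2 = 6
⇒ L^-7 M^6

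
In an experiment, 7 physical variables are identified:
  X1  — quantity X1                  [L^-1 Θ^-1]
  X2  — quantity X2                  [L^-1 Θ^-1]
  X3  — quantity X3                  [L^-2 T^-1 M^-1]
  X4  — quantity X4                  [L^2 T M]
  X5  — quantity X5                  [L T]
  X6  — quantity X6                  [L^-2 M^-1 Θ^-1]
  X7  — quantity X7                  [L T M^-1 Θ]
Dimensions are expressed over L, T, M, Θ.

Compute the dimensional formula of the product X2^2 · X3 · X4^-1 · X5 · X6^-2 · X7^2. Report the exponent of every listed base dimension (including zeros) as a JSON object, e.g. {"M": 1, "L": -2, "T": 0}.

Dimensional matrix (L×T×M×Θ by X1×X2×X3×X4×X5×X6×X7):
  L: [-1 -1 -2  2  1 -2  1]
  T: [ 0  0 -1  1  1  0  1]
  M: [ 0  0 -1  1  0 -1 -1]
  Θ: [-1 -1  0  0  0 -1  1]
  [L]: (2)·-1+(1)·-2+(-1)·2+(1)·1+(-2)·-2+(2)·1 = 1
  [T]: (2)·0+(1)·-1+(-1)·1+(1)·1+(-2)·0+(2)·1 = 1
  [M]: (2)·0+(1)·-1+(-1)·1+(1)·0+(-2)·-1+(2)·-1 = -2
  [Θ]: (2)·-1+(1)·0+(-1)·0+(1)·0+(-2)·-1+(2)·1 = 2
⇒ L T M^-2 Θ^2

{"L": 1, "T": 1, "M": -2, "Θ": 2}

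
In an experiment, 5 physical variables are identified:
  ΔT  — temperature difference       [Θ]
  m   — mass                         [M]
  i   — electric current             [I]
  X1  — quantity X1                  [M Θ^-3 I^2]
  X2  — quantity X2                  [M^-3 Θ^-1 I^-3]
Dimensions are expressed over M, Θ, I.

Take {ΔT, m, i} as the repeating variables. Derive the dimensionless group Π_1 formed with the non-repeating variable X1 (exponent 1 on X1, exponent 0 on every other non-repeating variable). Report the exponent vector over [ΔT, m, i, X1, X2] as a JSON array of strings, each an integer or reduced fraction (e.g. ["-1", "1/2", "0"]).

Write exponents as rows M,Θ,I / cols ΔT,m,i,X1,X2:
  M: [ 0  1  0  1 -3]
  Θ: [ 1  0  0 -3 -1]
  I: [ 0  0  1  2 -3]
RREF → pivots at {ΔT,m,i} ⇒ r = 3
Repeat: ΔT,m,i; free: X1,X2
RREF:
  r0: [   1    0    0   -3   -1]
  r1: [   0    1    0    1   -3]
  r2: [   0    0    1    2   -3]
Fix exponent of X1 at 1, X2 at 0; solve each RREF row for its pivot's exponent:
  r0: exp(ΔT) + (-3)·1 = 0 ⇒ exp(ΔT) = 3
  r1: exp(m) + (1)·1 = 0 ⇒ exp(m) = -1
  r2: exp(i) + (2)·1 = 0 ⇒ exp(i) = -2
Π_1 = ΔT^3 · m^-1 · i^-2 · X1

["3", "-1", "-2", "1", "0"]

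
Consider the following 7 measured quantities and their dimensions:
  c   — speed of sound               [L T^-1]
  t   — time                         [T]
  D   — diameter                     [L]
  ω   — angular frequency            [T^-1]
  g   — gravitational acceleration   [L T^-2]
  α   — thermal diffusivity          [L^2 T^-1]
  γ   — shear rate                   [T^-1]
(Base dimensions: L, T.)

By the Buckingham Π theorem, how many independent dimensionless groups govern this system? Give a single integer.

Write exponents as rows L,T / cols c,t,D,ω,g,α,γ:
  L: [ 1  0  1  0  1  2  0]
  T: [-1  1  0 -1 -2 -1 -1]
Echelon form has 2 nonzero rows (pivots: c,t)
n=7, r=2 ⇒ 5 dimensionless groups

5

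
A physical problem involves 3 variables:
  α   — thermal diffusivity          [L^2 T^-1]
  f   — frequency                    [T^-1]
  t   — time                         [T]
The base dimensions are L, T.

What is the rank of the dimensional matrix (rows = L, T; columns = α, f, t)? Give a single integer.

Dimensional matrix (L×T by α×f×t):
  L: [ 2  0  0]
  T: [-1 -1  1]
Echelon form has 2 nonzero rows (pivots: α,f)

2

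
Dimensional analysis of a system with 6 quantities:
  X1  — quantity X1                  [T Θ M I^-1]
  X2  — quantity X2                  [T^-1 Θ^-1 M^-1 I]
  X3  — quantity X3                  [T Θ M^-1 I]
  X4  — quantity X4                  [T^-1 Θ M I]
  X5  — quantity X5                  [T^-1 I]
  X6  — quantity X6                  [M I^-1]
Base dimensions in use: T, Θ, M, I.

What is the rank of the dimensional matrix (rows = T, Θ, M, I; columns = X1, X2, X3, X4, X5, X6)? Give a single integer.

3

Dimensional matrix (T×Θ×M×I by X1×X2×X3×X4×X5×X6):
  T: [ 1 -1  1 -1 -1  0]
  Θ: [ 1 -1  1  1  0  0]
  M: [ 1 -1 -1  1  0  1]
  I: [-1  1  1  1  1 -1]
Row reduction gives pivot columns X1,X3,X4; rank = 3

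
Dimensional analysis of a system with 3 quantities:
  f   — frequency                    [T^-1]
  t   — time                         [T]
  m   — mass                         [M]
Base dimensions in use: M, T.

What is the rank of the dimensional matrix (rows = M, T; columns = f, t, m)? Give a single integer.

2

Write exponents as rows M,T / cols f,t,m:
  M: [ 0  0  1]
  T: [-1  1  0]
Row reduction gives pivot columns f,m; rank = 2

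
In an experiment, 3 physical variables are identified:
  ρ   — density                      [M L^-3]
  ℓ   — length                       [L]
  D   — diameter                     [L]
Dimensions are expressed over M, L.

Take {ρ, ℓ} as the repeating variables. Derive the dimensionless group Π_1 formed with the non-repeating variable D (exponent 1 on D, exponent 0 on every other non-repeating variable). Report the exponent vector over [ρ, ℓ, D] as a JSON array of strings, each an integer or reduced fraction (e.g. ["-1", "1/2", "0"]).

Dimensional matrix (M×L by ρ×ℓ×D):
  M: [ 1  0  0]
  L: [-3  1  1]
Echelon form has 2 nonzero rows (pivots: ρ,ℓ)
Pivot set = {ρ,ℓ}, free = {D}
RREF:
  r0: [   1    0    0]
  r1: [   0    1    1]
Fix exponent of D at 1; solve each RREF row for its pivot's exponent:
  r0: exp(ρ) + (0)·1 = 0 ⇒ exp(ρ) = 0
  r1: exp(ℓ) + (1)·1 = 0 ⇒ exp(ℓ) = -1
Π_1 = ℓ^-1 · D

["0", "-1", "1"]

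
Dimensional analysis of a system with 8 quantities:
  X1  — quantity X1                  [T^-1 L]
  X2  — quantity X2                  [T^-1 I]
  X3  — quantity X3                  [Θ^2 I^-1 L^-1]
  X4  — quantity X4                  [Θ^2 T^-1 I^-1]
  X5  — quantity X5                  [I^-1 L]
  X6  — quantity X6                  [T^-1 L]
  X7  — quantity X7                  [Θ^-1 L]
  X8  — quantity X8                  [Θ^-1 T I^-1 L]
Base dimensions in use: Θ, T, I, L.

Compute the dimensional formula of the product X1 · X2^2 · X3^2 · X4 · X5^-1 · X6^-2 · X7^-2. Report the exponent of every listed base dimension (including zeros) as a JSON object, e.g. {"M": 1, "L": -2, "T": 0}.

{"Θ": 8, "T": -2, "I": 0, "L": -6}

Exponent matrix [Θ,T,I,L] × [X1,X2,X3,X4,X5,X6,X7,X8]:
  Θ: [ 0  0  2  2  0  0 -1 -1]
  T: [-1 -1  0 -1  0 -1  0  1]
  I: [ 0  1 -1 -1 -1  0  0 -1]
  L: [ 1  0 -1  0  1  1  1  1]
  [Θ]: (1)·0+(2)·0+(2)·2+(1)·2+(-1)·0+(-2)·0+(-2)·-1 = 8
  [T]: (1)·-1+(2)·-1+(2)·0+(1)·-1+(-1)·0+(-2)·-1+(-2)·0 = -2
  [I]: (1)·0+(2)·1+(2)·-1+(1)·-1+(-1)·-1+(-2)·0+(-2)·0 = 0
  [L]: (1)·1+(2)·0+(2)·-1+(1)·0+(-1)·1+(-2)·1+(-2)·1 = -6
⇒ Θ^8 T^-2 L^-6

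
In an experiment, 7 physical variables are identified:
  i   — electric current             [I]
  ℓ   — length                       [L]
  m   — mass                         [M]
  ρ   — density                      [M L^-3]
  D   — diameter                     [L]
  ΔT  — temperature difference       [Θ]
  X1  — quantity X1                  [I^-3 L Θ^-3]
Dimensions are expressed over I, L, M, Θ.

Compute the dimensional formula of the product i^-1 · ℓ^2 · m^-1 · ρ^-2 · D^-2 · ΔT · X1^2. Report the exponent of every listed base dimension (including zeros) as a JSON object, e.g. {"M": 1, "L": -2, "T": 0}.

{"I": -7, "L": 8, "M": -3, "Θ": -5}

Write exponents as rows I,L,M,Θ / cols i,ℓ,m,ρ,D,ΔT,X1:
  I: [ 1  0  0  0  0  0 -3]
  L: [ 0  1  0 -3  1  0  1]
  M: [ 0  0  1  1  0  0  0]
  Θ: [ 0  0  0  0  0  1 -3]
  [I]: (-1)·1+(2)·0+(-1)·0+(-2)·0+(-2)·0+(1)·0+(2)·-3 = -7
  [L]: (-1)·0+(2)·1+(-1)·0+(-2)·-3+(-2)·1+(1)·0+(2)·1 = 8
  [M]: (-1)·0+(2)·0+(-1)·1+(-2)·1+(-2)·0+(1)·0+(2)·0 = -3
  [Θ]: (-1)·0+(2)·0+(-1)·0+(-2)·0+(-2)·0+(1)·1+(2)·-3 = -5
⇒ I^-7 L^8 M^-3 Θ^-5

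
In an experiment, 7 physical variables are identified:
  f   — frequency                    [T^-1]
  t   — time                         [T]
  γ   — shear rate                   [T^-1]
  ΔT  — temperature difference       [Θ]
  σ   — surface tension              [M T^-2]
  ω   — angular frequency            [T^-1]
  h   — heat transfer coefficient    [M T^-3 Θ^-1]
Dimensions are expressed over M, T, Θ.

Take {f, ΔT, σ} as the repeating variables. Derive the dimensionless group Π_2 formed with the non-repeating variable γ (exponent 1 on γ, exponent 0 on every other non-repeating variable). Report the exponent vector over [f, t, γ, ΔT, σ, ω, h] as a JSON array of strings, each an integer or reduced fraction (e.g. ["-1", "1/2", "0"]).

["-1", "0", "1", "0", "0", "0", "0"]

Exponent matrix [M,T,Θ] × [f,t,γ,ΔT,σ,ω,h]:
  M: [ 0  0  0  0  1  0  1]
  T: [-1  1 -1  0 -2 -1 -3]
  Θ: [ 0  0  0  1  0  0 -1]
RREF → pivots at {f,ΔT,σ} ⇒ r = 3
Repeat: f,ΔT,σ; free: t,γ,ω,h
RREF:
  r0: [   1   -1    1    0    0    1    1]
  r1: [   0    0    0    1    0    0   -1]
  r2: [   0    0    0    0    1    0    1]
Fix exponent of γ at 1, t at 0, ω at 0, h at 0; solve each RREF row for its pivot's exponent:
  r0: exp(f) + (1)·1 = 0 ⇒ exp(f) = -1
  r1: exp(ΔT) + (0)·1 = 0 ⇒ exp(ΔT) = 0
  r2: exp(σ) + (0)·1 = 0 ⇒ exp(σ) = 0
Π_2 = f^-1 · γ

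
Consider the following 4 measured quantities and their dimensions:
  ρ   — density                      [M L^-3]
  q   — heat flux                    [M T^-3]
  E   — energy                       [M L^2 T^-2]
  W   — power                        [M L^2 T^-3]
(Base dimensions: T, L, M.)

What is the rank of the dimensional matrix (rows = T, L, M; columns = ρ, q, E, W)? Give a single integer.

3

Dimensional matrix (T×L×M by ρ×q×E×W):
  T: [ 0 -3 -2 -3]
  L: [-3  0  2  2]
  M: [ 1  1  1  1]
Row reduction gives pivot columns ρ,q,E; rank = 3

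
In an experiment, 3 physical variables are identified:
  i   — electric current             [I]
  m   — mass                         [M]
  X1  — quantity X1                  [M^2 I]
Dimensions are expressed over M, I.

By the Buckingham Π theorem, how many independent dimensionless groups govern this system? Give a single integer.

1

Write exponents as rows M,I / cols i,m,X1:
  M: [ 0  1  2]
  I: [ 1  0  1]
Row reduction gives pivot columns i,m; rank = 2
n=3, r=2 ⇒ 1 dimensionless group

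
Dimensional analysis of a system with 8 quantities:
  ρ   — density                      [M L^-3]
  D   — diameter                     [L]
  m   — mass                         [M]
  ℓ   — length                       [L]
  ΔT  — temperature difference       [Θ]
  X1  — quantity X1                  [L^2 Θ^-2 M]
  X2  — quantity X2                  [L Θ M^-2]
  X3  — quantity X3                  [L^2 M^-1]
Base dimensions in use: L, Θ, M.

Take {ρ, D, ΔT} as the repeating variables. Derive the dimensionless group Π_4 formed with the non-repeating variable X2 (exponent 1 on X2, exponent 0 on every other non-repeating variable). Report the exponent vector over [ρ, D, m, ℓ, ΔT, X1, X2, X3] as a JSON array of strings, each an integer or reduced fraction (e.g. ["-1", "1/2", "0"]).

Dimensional matrix (L×Θ×M by ρ×D×m×ℓ×ΔT×X1×X2×X3):
  L: [-3  1  0  1  0  2  1  2]
  Θ: [ 0  0  0  0  1 -2  1  0]
  M: [ 1  0  1  0  0  1 -2 -1]
Row reduction gives pivot columns ρ,D,ΔT; rank = 3
Repeat: ρ,D,ΔT; free: m,ℓ,X1,X2,X3
RREF:
  r0: [   1    0    1    0    0    1   -2   -1]
  r1: [   0    1    3    1    0    5   -5   -1]
  r2: [   0    0    0    0    1   -2    1    0]
Fix exponent of X2 at 1, m at 0, ℓ at 0, X1 at 0, X3 at 0; solve each RREF row for its pivot's exponent:
  r0: exp(ρ) + (-2)·1 = 0 ⇒ exp(ρ) = 2
  r1: exp(D) + (-5)·1 = 0 ⇒ exp(D) = 5
  r2: exp(ΔT) + (1)·1 = 0 ⇒ exp(ΔT) = -1
Π_4 = ρ^2 · D^5 · ΔT^-1 · X2

["2", "5", "0", "0", "-1", "0", "1", "0"]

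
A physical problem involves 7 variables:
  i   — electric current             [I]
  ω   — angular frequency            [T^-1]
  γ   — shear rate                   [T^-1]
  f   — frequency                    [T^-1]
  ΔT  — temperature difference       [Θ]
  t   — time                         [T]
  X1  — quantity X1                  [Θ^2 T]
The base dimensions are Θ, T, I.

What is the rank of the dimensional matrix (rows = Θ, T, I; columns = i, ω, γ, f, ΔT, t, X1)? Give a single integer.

3

Exponent matrix [Θ,T,I] × [i,ω,γ,f,ΔT,t,X1]:
  Θ: [ 0  0  0  0  1  0  2]
  T: [ 0 -1 -1 -1  0  1  1]
  I: [ 1  0  0  0  0  0  0]
RREF → pivots at {i,ω,ΔT} ⇒ r = 3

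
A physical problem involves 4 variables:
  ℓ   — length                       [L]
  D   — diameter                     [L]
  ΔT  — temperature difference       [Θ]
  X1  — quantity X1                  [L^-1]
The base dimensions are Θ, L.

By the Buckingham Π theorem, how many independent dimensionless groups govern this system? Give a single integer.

2

Write exponents as rows Θ,L / cols ℓ,D,ΔT,X1:
  Θ: [ 0  0  1  0]
  L: [ 1  1  0 -1]
Row reduction gives pivot columns ℓ,ΔT; rank = 2
n=4, r=2 ⇒ 2 dimensionless groups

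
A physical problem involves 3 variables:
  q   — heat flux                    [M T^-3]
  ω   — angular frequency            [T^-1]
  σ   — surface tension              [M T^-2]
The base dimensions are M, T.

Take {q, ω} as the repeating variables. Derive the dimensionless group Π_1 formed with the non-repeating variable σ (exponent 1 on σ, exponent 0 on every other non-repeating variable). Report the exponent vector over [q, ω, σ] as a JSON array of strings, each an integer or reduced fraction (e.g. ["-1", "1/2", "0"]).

["-1", "1", "1"]

Write exponents as rows M,T / cols q,ω,σ:
  M: [ 1  0  1]
  T: [-3 -1 -2]
RREF → pivots at {q,ω} ⇒ r = 2
Pivot set = {q,ω}, free = {σ}
RREF:
  r0: [   1    0    1]
  r1: [   0    1   -1]
Fix exponent of σ at 1; solve each RREF row for its pivot's exponent:
  r0: exp(q) + (1)·1 = 0 ⇒ exp(q) = -1
  r1: exp(ω) + (-1)·1 = 0 ⇒ exp(ω) = 1
Π_1 = q^-1 · ω · σ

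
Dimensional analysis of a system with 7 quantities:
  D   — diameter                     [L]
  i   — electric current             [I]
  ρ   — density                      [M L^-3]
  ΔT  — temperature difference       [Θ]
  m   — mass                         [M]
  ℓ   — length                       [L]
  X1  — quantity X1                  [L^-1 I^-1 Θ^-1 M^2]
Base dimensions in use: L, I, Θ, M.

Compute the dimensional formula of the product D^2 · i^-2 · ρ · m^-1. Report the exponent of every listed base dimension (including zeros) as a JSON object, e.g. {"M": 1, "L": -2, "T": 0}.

{"L": -1, "I": -2, "Θ": 0, "M": 0}

Dimensional matrix (L×I×Θ×M by D×i×ρ×ΔT×m×ℓ×X1):
  L: [ 1  0 -3  0  0  1 -1]
  I: [ 0  1  0  0  0  0 -1]
  Θ: [ 0  0  0  1  0  0 -1]
  M: [ 0  0  1  0  1  0  2]
  [L]: (2)·1+(-2)·0+(1)·-3+(-1)·0 = -1
  [I]: (2)·0+(-2)·1+(1)·0+(-1)·0 = -2
  [Θ]: (2)·0+(-2)·0+(1)·0+(-1)·0 = 0
  [M]: (2)·0+(-2)·0+(1)·1+(-1)·1 = 0
⇒ L^-1 I^-2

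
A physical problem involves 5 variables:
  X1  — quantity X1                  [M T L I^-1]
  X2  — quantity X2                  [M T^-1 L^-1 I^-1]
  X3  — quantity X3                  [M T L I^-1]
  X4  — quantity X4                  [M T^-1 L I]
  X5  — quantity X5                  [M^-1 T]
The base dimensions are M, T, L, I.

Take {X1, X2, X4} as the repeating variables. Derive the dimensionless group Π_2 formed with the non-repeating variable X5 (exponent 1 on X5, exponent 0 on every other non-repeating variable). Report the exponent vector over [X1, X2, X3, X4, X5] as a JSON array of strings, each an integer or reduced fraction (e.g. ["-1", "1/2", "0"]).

["0", "1/2", "0", "1/2", "1"]

Exponent matrix [M,T,L,I] × [X1,X2,X3,X4,X5]:
  M: [ 1  1  1  1 -1]
  T: [ 1 -1  1 -1  1]
  L: [ 1 -1  1  1  0]
  I: [-1 -1 -1  1  0]
Row reduction gives pivot columns X1,X2,X4; rank = 3
Pivot set = {X1,X2,X4}, free = {X3,X5}
RREF:
  r0: [   1    0    1    0    0]
  r1: [   0    1    0    0 -1/2]
  r2: [   0    0    0    1 -1/2]
  r3: [   0    0    0    0    0]
Fix exponent of X5 at 1, X3 at 0; solve each RREF row for its pivot's exponent:
  r0: exp(X1) + (0)·1 = 0 ⇒ exp(X1) = 0
  r1: exp(X2) + (-1/2)·1 = 0 ⇒ exp(X2) = 1/2
  r2: exp(X4) + (-1/2)·1 = 0 ⇒ exp(X4) = 1/2
Π_2 = X2^(1/2) · X4^(1/2) · X5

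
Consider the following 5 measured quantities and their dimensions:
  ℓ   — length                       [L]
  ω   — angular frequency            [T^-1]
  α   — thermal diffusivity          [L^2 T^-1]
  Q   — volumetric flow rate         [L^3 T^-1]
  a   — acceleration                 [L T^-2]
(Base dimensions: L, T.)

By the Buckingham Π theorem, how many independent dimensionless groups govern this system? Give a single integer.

Dimensional matrix (L×T by ℓ×ω×α×Q×a):
  L: [ 1  0  2  3  1]
  T: [ 0 -1 -1 -1 -2]
Row reduction gives pivot columns ℓ,ω; rank = 2
Π count = n − r = 5 − 2 = 3

3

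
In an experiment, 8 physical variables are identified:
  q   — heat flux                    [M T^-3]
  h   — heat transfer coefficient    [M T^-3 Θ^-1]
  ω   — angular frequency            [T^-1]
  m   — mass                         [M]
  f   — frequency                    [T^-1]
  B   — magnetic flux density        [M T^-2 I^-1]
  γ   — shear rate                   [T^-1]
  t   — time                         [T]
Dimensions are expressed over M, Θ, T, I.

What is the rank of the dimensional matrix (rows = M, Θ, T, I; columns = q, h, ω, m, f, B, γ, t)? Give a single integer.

4

Exponent matrix [M,Θ,T,I] × [q,h,ω,m,f,B,γ,t]:
  M: [ 1  1  0  1  0  1  0  0]
  Θ: [ 0 -1  0  0  0  0  0  0]
  T: [-3 -3 -1  0 -1 -2 -1  1]
  I: [ 0  0  0  0  0 -1  0  0]
RREF → pivots at {q,h,ω,B} ⇒ r = 4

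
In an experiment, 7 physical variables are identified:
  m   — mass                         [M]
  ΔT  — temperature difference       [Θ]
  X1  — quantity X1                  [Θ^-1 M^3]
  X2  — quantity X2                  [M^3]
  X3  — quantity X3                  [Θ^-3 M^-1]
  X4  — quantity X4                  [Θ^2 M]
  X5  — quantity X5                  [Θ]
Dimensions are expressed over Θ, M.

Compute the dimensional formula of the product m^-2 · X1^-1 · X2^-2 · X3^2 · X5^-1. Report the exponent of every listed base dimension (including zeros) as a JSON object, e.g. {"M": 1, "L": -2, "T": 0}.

Dimensional matrix (Θ×M by m×ΔT×X1×X2×X3×X4×X5):
  Θ: [ 0  1 -1  0 -3  2  1]
  M: [ 1  0  3  3 -1  1  0]
  [Θ]: (-2)·0+(-1)·-1+(-2)·0+(2)·-3+(-1)·1 = -6
  [M]: (-2)·1+(-1)·3+(-2)·3+(2)·-1+(-1)·0 = -13
⇒ Θ^-6 M^-13

{"Θ": -6, "M": -13}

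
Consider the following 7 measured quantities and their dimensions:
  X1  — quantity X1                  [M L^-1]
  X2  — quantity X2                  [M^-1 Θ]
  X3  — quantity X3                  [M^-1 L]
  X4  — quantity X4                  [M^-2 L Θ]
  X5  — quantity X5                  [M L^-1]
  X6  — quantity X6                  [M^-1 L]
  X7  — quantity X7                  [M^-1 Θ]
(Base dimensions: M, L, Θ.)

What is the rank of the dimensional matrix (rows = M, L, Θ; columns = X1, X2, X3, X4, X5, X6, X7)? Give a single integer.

Dimensional matrix (M×L×Θ by X1×X2×X3×X4×X5×X6×X7):
  M: [ 1 -1 -1 -2  1 -1 -1]
  L: [-1  0  1  1 -1  1  0]
  Θ: [ 0  1  0  1  0  0  1]
Row reduction gives pivot columns X1,X2; rank = 2

2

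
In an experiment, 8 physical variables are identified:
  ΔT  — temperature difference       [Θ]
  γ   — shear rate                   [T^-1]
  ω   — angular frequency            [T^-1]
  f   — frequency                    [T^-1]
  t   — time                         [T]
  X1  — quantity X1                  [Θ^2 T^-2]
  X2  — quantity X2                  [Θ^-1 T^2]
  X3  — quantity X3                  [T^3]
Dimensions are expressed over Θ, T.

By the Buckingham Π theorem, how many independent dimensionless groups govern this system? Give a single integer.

Write exponents as rows Θ,T / cols ΔT,γ,ω,f,t,X1,X2,X3:
  Θ: [ 1  0  0  0  0  2 -1  0]
  T: [ 0 -1 -1 -1  1 -2  2  3]
Echelon form has 2 nonzero rows (pivots: ΔT,γ)
Π count = n − r = 8 − 2 = 6

6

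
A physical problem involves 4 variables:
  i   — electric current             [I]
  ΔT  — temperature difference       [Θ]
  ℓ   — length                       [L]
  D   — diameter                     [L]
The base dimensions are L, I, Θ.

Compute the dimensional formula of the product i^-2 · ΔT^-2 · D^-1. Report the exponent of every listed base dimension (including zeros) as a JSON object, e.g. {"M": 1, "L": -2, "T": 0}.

{"L": -1, "I": -2, "Θ": -2}

Exponent matrix [L,I,Θ] × [i,ΔT,ℓ,D]:
  L: [ 0  0  1  1]
  I: [ 1  0  0  0]
  Θ: [ 0  1  0  0]
  [L]: (-2)·0+(-2)·0+(-1)·1 = -1
  [I]: (-2)·1+(-2)·0+(-1)·0 = -2
  [Θ]: (-2)·0+(-2)·1+(-1)·0 = -2
⇒ L^-1 I^-2 Θ^-2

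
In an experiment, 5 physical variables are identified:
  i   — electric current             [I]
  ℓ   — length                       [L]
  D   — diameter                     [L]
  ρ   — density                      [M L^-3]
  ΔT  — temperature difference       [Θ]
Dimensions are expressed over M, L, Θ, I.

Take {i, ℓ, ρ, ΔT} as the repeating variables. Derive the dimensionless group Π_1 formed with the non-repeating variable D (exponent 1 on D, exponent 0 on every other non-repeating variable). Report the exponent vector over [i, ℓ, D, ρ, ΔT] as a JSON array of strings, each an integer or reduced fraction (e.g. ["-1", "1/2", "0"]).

["0", "-1", "1", "0", "0"]

Exponent matrix [M,L,Θ,I] × [i,ℓ,D,ρ,ΔT]:
  M: [ 0  0  0  1  0]
  L: [ 0  1  1 -3  0]
  Θ: [ 0  0  0  0  1]
  I: [ 1  0  0  0  0]
Echelon form has 4 nonzero rows (pivots: i,ℓ,ρ,ΔT)
Pivot set = {i,ℓ,ρ,ΔT}, free = {D}
RREF:
  r0: [   1    0    0    0    0]
  r1: [   0    1    1    0    0]
  r2: [   0    0    0    1    0]
  r3: [   0    0    0    0    1]
Fix exponent of D at 1; solve each RREF row for its pivot's exponent:
  r0: exp(i) + (0)·1 = 0 ⇒ exp(i) = 0
  r1: exp(ℓ) + (1)·1 = 0 ⇒ exp(ℓ) = -1
  r2: exp(ρ) + (0)·1 = 0 ⇒ exp(ρ) = 0
  r3: exp(ΔT) + (0)·1 = 0 ⇒ exp(ΔT) = 0
Π_1 = ℓ^-1 · D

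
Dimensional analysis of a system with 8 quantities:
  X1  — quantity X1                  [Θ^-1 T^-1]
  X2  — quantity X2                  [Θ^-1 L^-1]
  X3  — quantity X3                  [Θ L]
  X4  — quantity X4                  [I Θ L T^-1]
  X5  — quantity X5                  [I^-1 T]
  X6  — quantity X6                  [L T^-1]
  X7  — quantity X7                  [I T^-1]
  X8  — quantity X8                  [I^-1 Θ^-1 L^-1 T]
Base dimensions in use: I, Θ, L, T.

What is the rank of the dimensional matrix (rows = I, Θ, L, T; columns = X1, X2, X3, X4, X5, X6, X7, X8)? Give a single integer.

Dimensional matrix (I×Θ×L×T by X1×X2×X3×X4×X5×X6×X7×X8):
  I: [ 0  0  0  1 -1  0  1 -1]
  Θ: [-1 -1  1  1  0  0  0 -1]
  L: [ 0 -1  1  1  0  1  0 -1]
  T: [-1  0  0 -1  1 -1 -1  1]
Row reduction gives pivot columns X1,X2,X4; rank = 3

3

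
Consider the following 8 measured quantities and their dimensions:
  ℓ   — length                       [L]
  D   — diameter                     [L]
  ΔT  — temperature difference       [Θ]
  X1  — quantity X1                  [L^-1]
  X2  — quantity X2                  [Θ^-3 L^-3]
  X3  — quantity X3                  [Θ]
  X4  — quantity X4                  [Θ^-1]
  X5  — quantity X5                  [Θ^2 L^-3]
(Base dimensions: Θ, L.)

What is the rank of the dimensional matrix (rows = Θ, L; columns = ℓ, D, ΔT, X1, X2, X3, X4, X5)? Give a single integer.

2

Exponent matrix [Θ,L] × [ℓ,D,ΔT,X1,X2,X3,X4,X5]:
  Θ: [ 0  0  1  0 -3  1 -1  2]
  L: [ 1  1  0 -1 -3  0  0 -3]
Row reduction gives pivot columns ℓ,ΔT; rank = 2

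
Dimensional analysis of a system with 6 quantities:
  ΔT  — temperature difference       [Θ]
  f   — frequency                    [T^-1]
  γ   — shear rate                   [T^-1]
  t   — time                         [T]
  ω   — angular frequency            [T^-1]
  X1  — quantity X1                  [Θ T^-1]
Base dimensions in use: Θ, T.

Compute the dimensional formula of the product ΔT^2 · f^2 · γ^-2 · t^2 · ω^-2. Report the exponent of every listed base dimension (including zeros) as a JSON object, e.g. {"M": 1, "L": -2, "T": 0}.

{"Θ": 2, "T": 4}

Dimensional matrix (Θ×T by ΔT×f×γ×t×ω×X1):
  Θ: [ 1  0  0  0  0  1]
  T: [ 0 -1 -1  1 -1 -1]
  [Θ]: (2)·1+(2)·0+(-2)·0+(2)·0+(-2)·0 = 2
  [T]: (2)·0+(2)·-1+(-2)·-1+(2)·1+(-2)·-1 = 4
⇒ Θ^2 T^4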